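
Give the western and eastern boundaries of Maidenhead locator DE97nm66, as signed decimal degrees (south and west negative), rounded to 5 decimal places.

-100.86667, -100.85833

Field D=3, E=4: +3·20° lon, +4·10° lat → SW at lon -120°, lat -50°.
Square 9, 7: +9·2° lon, +7·1° lat → SW at lon -102°, lat -43°.
Subsquare n=13, m=12: +13·0.0833333° lon, +12·0.0416667° lat → SW at lon -100.917°, lat -42.5°.
Extended square 6, 6: +6·0.00833333° lon, +6·0.00416667° lat → SW at lon -100.867°, lat -42.475°.
Cell spans 0.00833333° lon × 0.00416667° lat.
west -100.86667, east -100.85833.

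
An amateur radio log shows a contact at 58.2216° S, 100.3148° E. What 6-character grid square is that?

OD01ds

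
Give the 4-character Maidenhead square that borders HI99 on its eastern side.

II09

Longitude square 9; +1 → 10, wraps to 0, carry into field.
Longitude field H = 7; +1 → 8 = I.
The latitude characters are unchanged.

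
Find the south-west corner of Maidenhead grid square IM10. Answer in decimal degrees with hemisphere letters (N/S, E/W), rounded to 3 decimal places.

Field I=8, M=12: +8·20° lon, +12·10° lat → SW at lon -20°, lat 30°.
Square 1, 0: +1·2° lon, +0·1° lat → SW at lon -18°, lat 30°.
latitude 30.000° N, longitude 18.000° W.

30.000° N, 18.000° W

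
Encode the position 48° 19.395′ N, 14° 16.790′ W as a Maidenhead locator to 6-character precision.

Shift to the Maidenhead origin (180°W, 90°S): lon 165.7202, lat 138.3233.
Field: lon ⌊165.7202/20⌋ = 8 → I; lat ⌊138.3233/10⌋ = 13 → N.
Square: lon ⌊5.7202/2⌋ = 2; lat ⌊8.3233/1⌋ = 8.
Subsquare: lon ⌊1.7202/0.0833333⌋ = 20 → u; lat ⌊0.3233/0.0416667⌋ = 7 → h.

IN28uh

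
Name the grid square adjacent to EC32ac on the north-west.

Longitude subsquare a = 0; −1 → -1, wraps to 23 = x, carry into square.
Longitude square 3; −1 → 2.
Latitude subsquare c = 2; +1 → 3 = d.

EC22xd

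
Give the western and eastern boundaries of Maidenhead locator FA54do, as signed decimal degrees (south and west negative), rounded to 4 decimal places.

Field F=5, A=0: +5·20° lon, +0·10° lat → SW at lon -80°, lat -90°.
Square 5, 4: +5·2° lon, +4·1° lat → SW at lon -70°, lat -86°.
Subsquare d=3, o=14: +3·0.0833333° lon, +14·0.0416667° lat → SW at lon -69.75°, lat -85.4167°.
Cell spans 0.0833333° lon × 0.0416667° lat.
west -69.7500, east -69.6667.

-69.7500, -69.6667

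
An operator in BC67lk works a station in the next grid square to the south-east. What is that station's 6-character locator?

BC67mj

Longitude subsquare l = 11; +1 → 12 = m.
Latitude subsquare k = 10; −1 → 9 = j.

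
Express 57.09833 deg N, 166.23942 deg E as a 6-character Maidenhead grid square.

Add 180° to longitude and 90° to latitude: 346.2394, 147.0983.
Field: 346.2394/20 → 17 → R, 147.0983/10 → 14 → O; chars RO.
Square: 6.2394/2 → 3, 7.0983/1 → 7; chars 37.
Subsquare: 0.2394/0.0833333 → 2 → c, 0.0983/0.0416667 → 2 → c; chars cc.

RO37cc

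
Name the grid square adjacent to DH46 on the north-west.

DH37

Longitude square 4; −1 → 3.
Latitude square 6; +1 → 7.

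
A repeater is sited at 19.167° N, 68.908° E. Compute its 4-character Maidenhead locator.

MK49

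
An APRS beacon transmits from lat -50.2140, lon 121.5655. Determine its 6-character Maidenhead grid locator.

Shift to the Maidenhead origin (180°W, 90°S): lon 301.5655, lat 39.7860.
Field: lon ⌊301.5655/20⌋ = 15 → P; lat ⌊39.7860/10⌋ = 3 → D.
Square: lon ⌊1.5655/2⌋ = 0; lat ⌊9.7860/1⌋ = 9.
Subsquare: lon ⌊1.5655/0.0833333⌋ = 18 → s; lat ⌊0.7860/0.0416667⌋ = 18 → s.

PD09ss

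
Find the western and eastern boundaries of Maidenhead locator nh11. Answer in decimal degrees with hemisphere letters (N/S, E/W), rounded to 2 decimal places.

82.00° E, 84.00° E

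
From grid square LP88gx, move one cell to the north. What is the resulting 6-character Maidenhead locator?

LP89ga

Latitude subsquare x = 23; +1 → 24, wraps to 0 = a, carry into square.
Latitude square 8; +1 → 9.
The longitude characters are unchanged.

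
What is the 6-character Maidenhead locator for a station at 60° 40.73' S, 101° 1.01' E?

Shift to the Maidenhead origin (180°W, 90°S): lon 281.0168, lat 29.3212.
Field (20°×10°, letters A–R): lon ⌊281.0168/20⌋ = 14 → O; lat ⌊29.3212/10⌋ = 2 → C.
Square (2°×1°, digits 0–9): lon ⌊1.0168/2⌋ = 0; lat ⌊9.3212/1⌋ = 9.
Subsquare (5′×2.5′, letters a–x): lon ⌊1.0168/0.0833333⌋ = 12 → m; lat ⌊0.3212/0.0416667⌋ = 7 → h.

OC09mh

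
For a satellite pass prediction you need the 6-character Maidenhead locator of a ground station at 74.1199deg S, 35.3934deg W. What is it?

HB25hv

Add 180° to longitude and 90° to latitude: 144.6066, 15.8801.
Field: 144.6066/20 → 7 → H, 15.8801/10 → 1 → B; chars HB.
Square: 4.6066/2 → 2, 5.8801/1 → 5; chars 25.
Subsquare: 0.6066/0.0833333 → 7 → h, 0.8801/0.0416667 → 21 → v; chars hv.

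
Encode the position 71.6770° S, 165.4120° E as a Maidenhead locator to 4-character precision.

RB28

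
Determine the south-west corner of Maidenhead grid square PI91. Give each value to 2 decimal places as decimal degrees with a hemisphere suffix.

Field P=15, I=8: +15·20° lon, +8·10° lat → SW at lon 120°, lat -10°.
Square 9, 1: +9·2° lon, +1·1° lat → SW at lon 138°, lat -9°.
latitude 9.00° S, longitude 138.00° E.

9.00° S, 138.00° E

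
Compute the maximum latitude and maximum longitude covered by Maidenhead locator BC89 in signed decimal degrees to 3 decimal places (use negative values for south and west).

-60.000, -142.000

Field B=1, C=2: +1·20° lon, +2·10° lat → SW at lon -160°, lat -70°.
Square 8, 9: +8·2° lon, +9·1° lat → SW at lon -144°, lat -61°.
Cell spans 2° lon × 1° lat. NE corner is SW corner plus one full cell.
latitude -60.000, longitude -142.000.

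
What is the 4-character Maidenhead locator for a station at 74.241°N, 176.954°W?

AQ14

Add 180° to longitude and 90° to latitude: 3.05, 164.24.
Field: lon ⌊3.05/20⌋ = 0 → A; lat ⌊164.24/10⌋ = 16 → Q.
Square: lon ⌊3.05/2⌋ = 1; lat ⌊4.24/1⌋ = 4.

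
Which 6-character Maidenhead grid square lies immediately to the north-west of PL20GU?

Longitude subsquare g = 6; −1 → 5 = f.
Latitude subsquare u = 20; +1 → 21 = v.

PL20fv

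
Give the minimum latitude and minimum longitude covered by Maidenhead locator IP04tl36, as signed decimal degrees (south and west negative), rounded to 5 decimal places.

Field I=8, P=15: +8·20° lon, +15·10° lat → SW at lon -20°, lat 60°.
Square 0, 4: +0·2° lon, +4·1° lat → SW at lon -20°, lat 64°.
Subsquare t=19, l=11: +19·0.0833333° lon, +11·0.0416667° lat → SW at lon -18.4167°, lat 64.4583°.
Extended square 3, 6: +3·0.00833333° lon, +6·0.00416667° lat → SW at lon -18.3917°, lat 64.4833°.
latitude 64.48333, longitude -18.39167.

64.48333, -18.39167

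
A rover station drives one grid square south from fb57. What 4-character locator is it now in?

FB56

Latitude square 7; −1 → 6.
The longitude characters are unchanged.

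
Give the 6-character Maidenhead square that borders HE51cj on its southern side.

Latitude subsquare j = 9; −1 → 8 = i.
The longitude characters are unchanged.

HE51ci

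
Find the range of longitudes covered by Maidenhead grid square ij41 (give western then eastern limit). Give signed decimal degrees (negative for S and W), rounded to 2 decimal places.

-12.00, -10.00

Field I=8, J=9: +8·20° lon, +9·10° lat → SW at lon -20°, lat 0°.
Square 4, 1: +4·2° lon, +1·1° lat → SW at lon -12°, lat 1°.
Cell spans 2° lon × 1° lat.
west -12.00, east -10.00.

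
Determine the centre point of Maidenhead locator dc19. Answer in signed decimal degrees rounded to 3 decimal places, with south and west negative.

-60.500, -117.000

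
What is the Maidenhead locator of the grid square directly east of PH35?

PH45

Longitude square 3; +1 → 4.
The latitude characters are unchanged.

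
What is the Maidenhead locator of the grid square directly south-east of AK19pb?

Longitude subsquare p = 15; +1 → 16 = q.
Latitude subsquare b = 1; −1 → 0 = a.

AK19qa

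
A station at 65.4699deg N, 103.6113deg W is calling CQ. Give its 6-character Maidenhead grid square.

DP85el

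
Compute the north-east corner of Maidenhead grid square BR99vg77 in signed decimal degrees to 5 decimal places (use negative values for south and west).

Field B=1, R=17: +1·20° lon, +17·10° lat → SW at lon -160°, lat 80°.
Square 9, 9: +9·2° lon, +9·1° lat → SW at lon -142°, lat 89°.
Subsquare v=21, g=6: +21·0.0833333° lon, +6·0.0416667° lat → SW at lon -140.25°, lat 89.25°.
Extended square 7, 7: +7·0.00833333° lon, +7·0.00416667° lat → SW at lon -140.192°, lat 89.2792°.
Cell spans 0.00833333° lon × 0.00416667° lat. NE corner is SW corner plus one full cell.
latitude 89.28333, longitude -140.18333.

89.28333, -140.18333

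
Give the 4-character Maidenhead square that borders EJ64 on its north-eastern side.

Longitude square 6; +1 → 7.
Latitude square 4; +1 → 5.

EJ75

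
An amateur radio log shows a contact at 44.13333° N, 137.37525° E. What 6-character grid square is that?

Add 180° to longitude and 90° to latitude: 317.3752, 134.1333.
Field (20°×10°, letters A–R): 317.3752/20 → 15 → P, 134.1333/10 → 13 → N; chars PN.
Square (2°×1°, digits 0–9): 17.3752/2 → 8, 4.1333/1 → 4; chars 84.
Subsquare (5′×2.5′, letters a–x): 1.3752/0.0833333 → 16 → q, 0.1333/0.0416667 → 3 → d; chars qd.

PN84qd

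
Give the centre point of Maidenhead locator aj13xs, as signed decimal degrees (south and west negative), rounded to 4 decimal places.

Field A=0, J=9: +0·20° lon, +9·10° lat → SW at lon -180°, lat 0°.
Square 1, 3: +1·2° lon, +3·1° lat → SW at lon -178°, lat 3°.
Subsquare x=23, s=18: +23·0.0833333° lon, +18·0.0416667° lat → SW at lon -176.083°, lat 3.75°.
Cell spans 0.0833333° lon × 0.0416667° lat. Centre is SW corner plus half of each.
latitude 3.7708, longitude -176.0417.

3.7708, -176.0417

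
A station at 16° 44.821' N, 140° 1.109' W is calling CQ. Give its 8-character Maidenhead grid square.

BK96xr79

Offset from 180°W / 90°S: lon 39.98152°, lat 106.74702°.
Field (20°×10°, letters A–R): 39.98152/20 → 1 → B, 106.74702/10 → 10 → K; chars BK.
Square (2°×1°, digits 0–9): 19.98152/2 → 9, 6.74702/1 → 6; chars 96.
Subsquare (5′×2.5′, letters a–x): 1.98152/0.0833333 → 23 → x, 0.74702/0.0416667 → 17 → r; chars xr.
Extended square (30″×15″, digits 0–9): 0.06485/0.00833333 → 7, 0.03868/0.00416667 → 9; chars 79.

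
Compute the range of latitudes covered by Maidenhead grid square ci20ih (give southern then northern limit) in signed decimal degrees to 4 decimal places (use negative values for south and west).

-9.7083, -9.6667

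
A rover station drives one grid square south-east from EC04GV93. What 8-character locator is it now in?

EC04hv02

Longitude extended square 9; +1 → 10, wraps to 0, carry into subsquare.
Longitude subsquare g = 6; +1 → 7 = h.
Latitude extended square 3; −1 → 2.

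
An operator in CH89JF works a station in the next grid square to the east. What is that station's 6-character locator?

Longitude subsquare j = 9; +1 → 10 = k.
The latitude characters are unchanged.

CH89kf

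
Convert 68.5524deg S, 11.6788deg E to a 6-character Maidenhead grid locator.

JC51uk

Offset from 180°W / 90°S: lon 191.6788°, lat 21.4476°.
Field (20°×10°, letters A–R): lon ⌊191.6788/20⌋ = 9 → J; lat ⌊21.4476/10⌋ = 2 → C.
Square (2°×1°, digits 0–9): lon ⌊11.6788/2⌋ = 5; lat ⌊1.4476/1⌋ = 1.
Subsquare (5′×2.5′, letters a–x): lon ⌊1.6788/0.0833333⌋ = 20 → u; lat ⌊0.4476/0.0416667⌋ = 10 → k.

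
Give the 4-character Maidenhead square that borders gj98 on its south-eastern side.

Longitude square 9; +1 → 10, wraps to 0, carry into field.
Longitude field G = 6; +1 → 7 = H.
Latitude square 8; −1 → 7.

HJ07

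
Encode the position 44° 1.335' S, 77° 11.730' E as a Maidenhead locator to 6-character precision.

ME85ox

Add 180° to longitude and 90° to latitude: 257.1955, 45.9778.
Field: lon ⌊257.1955/20⌋ = 12 → M; lat ⌊45.9778/10⌋ = 4 → E.
Square: lon ⌊17.1955/2⌋ = 8; lat ⌊5.9778/1⌋ = 5.
Subsquare: lon ⌊1.1955/0.0833333⌋ = 14 → o; lat ⌊0.9778/0.0416667⌋ = 23 → x.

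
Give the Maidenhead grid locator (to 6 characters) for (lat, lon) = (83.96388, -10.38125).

IR43tx

Shift to the Maidenhead origin (180°W, 90°S): lon 169.6188, lat 173.9639.
Field: lon ⌊169.6188/20⌋ = 8 → I; lat ⌊173.9639/10⌋ = 17 → R.
Square: lon ⌊9.6188/2⌋ = 4; lat ⌊3.9639/1⌋ = 3.
Subsquare: lon ⌊1.6188/0.0833333⌋ = 19 → t; lat ⌊0.9639/0.0416667⌋ = 23 → x.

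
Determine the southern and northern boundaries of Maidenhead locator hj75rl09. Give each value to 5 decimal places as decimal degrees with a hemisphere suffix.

5.49583° N, 5.50000° N

Field H=7, J=9: +7·20° lon, +9·10° lat → SW at lon -40°, lat 0°.
Square 7, 5: +7·2° lon, +5·1° lat → SW at lon -26°, lat 5°.
Subsquare r=17, l=11: +17·0.0833333° lon, +11·0.0416667° lat → SW at lon -24.5833°, lat 5.45833°.
Extended square 0, 9: +0·0.00833333° lon, +9·0.00416667° lat → SW at lon -24.5833°, lat 5.49583°.
Cell spans 0.00833333° lon × 0.00416667° lat.
south 5.49583° N, north 5.50000° N.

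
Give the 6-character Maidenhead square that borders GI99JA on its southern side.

Latitude subsquare a = 0; −1 → -1, wraps to 23 = x, carry into square.
Latitude square 9; −1 → 8.
The longitude characters are unchanged.

GI98jx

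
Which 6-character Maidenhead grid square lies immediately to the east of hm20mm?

HM20nm

Longitude subsquare m = 12; +1 → 13 = n.
The latitude characters are unchanged.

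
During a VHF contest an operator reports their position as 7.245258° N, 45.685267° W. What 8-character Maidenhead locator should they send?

Shift to the Maidenhead origin (180°W, 90°S): lon 134.31473, lat 97.24526.
Field: 134.31473/20 → 6 → G, 97.24526/10 → 9 → J; chars GJ.
Square: 14.31473/2 → 7, 7.24526/1 → 7; chars 77.
Subsquare: 0.31473/0.0833333 → 3 → d, 0.24526/0.0416667 → 5 → f; chars df.
Extended square: 0.06473/0.00833333 → 7, 0.03692/0.00416667 → 8; chars 78.

GJ77df78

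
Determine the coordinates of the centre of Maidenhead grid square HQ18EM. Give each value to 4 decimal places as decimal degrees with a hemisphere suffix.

78.5208° N, 37.6250° W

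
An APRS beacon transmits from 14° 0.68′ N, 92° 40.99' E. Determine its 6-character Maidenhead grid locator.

Shift to the Maidenhead origin (180°W, 90°S): lon 272.6832, lat 104.0113.
Field: lon ⌊272.6832/20⌋ = 13 → N; lat ⌊104.0113/10⌋ = 10 → K.
Square: lon ⌊12.6832/2⌋ = 6; lat ⌊4.0113/1⌋ = 4.
Subsquare: lon ⌊0.6832/0.0833333⌋ = 8 → i; lat ⌊0.0113/0.0416667⌋ = 0 → a.

NK64ia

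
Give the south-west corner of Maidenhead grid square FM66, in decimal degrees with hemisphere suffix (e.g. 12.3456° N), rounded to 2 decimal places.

Field F=5, M=12: +5·20° lon, +12·10° lat → SW at lon -80°, lat 30°.
Square 6, 6: +6·2° lon, +6·1° lat → SW at lon -68°, lat 36°.
latitude 36.00° N, longitude 68.00° W.

36.00° N, 68.00° W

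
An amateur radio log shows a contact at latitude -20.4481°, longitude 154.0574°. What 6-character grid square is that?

QG79an

Offset from 180°W / 90°S: lon 334.0574°, lat 69.5519°.
Field (20°×10°, letters A–R): lon ⌊334.0574/20⌋ = 16 → Q; lat ⌊69.5519/10⌋ = 6 → G.
Square (2°×1°, digits 0–9): lon ⌊14.0574/2⌋ = 7; lat ⌊9.5519/1⌋ = 9.
Subsquare (5′×2.5′, letters a–x): lon ⌊0.0574/0.0833333⌋ = 0 → a; lat ⌊0.5519/0.0416667⌋ = 13 → n.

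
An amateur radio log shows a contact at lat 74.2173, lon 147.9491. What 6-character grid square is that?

Add 180° to longitude and 90° to latitude: 327.9491, 164.2173.
Field (20°×10°, letters A–R): lon ⌊327.9491/20⌋ = 16 → Q; lat ⌊164.2173/10⌋ = 16 → Q.
Square (2°×1°, digits 0–9): lon ⌊7.9491/2⌋ = 3; lat ⌊4.2173/1⌋ = 4.
Subsquare (5′×2.5′, letters a–x): lon ⌊1.9491/0.0833333⌋ = 23 → x; lat ⌊0.2173/0.0416667⌋ = 5 → f.

QQ34xf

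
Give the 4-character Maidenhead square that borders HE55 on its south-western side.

HE44

Longitude square 5; −1 → 4.
Latitude square 5; −1 → 4.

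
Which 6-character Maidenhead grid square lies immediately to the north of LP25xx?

LP26xa

Latitude subsquare x = 23; +1 → 24, wraps to 0 = a, carry into square.
Latitude square 5; +1 → 6.
The longitude characters are unchanged.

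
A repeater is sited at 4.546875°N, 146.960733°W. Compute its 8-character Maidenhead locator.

BJ64mn41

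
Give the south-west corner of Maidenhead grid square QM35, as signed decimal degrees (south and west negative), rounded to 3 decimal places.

35.000, 146.000

Field Q=16, M=12: +16·20° lon, +12·10° lat → SW at lon 140°, lat 30°.
Square 3, 5: +3·2° lon, +5·1° lat → SW at lon 146°, lat 35°.
latitude 35.000, longitude 146.000.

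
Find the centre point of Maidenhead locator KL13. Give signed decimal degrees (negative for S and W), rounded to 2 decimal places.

Field K=10, L=11: +10·20° lon, +11·10° lat → SW at lon 20°, lat 20°.
Square 1, 3: +1·2° lon, +3·1° lat → SW at lon 22°, lat 23°.
Cell spans 2° lon × 1° lat. Centre is SW corner plus half of each.
latitude 23.50, longitude 23.00.

23.50, 23.00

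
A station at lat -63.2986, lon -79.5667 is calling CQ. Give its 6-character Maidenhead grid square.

FC06fq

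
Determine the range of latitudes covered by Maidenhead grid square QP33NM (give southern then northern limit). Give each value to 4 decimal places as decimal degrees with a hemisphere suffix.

63.5000° N, 63.5417° N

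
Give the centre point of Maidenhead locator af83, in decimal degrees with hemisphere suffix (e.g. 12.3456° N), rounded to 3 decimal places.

Field A=0, F=5: +0·20° lon, +5·10° lat → SW at lon -180°, lat -40°.
Square 8, 3: +8·2° lon, +3·1° lat → SW at lon -164°, lat -37°.
Cell spans 2° lon × 1° lat. Centre is SW corner plus half of each.
latitude 36.500° S, longitude 163.000° W.

36.500° S, 163.000° W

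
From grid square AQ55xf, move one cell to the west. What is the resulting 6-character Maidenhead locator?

Longitude subsquare x = 23; −1 → 22 = w.
The latitude characters are unchanged.

AQ55wf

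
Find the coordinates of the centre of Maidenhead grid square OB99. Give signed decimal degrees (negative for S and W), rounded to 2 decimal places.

Field O=14, B=1: +14·20° lon, +1·10° lat → SW at lon 100°, lat -80°.
Square 9, 9: +9·2° lon, +9·1° lat → SW at lon 118°, lat -71°.
Cell spans 2° lon × 1° lat. Centre is SW corner plus half of each.
latitude -70.50, longitude 119.00.

-70.50, 119.00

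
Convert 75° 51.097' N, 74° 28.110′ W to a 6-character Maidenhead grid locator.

FQ25su

Add 180° to longitude and 90° to latitude: 105.5315, 165.8516.
Field: 105.5315/20 → 5 → F, 165.8516/10 → 16 → Q; chars FQ.
Square: 5.5315/2 → 2, 5.8516/1 → 5; chars 25.
Subsquare: 1.5315/0.0833333 → 18 → s, 0.8516/0.0416667 → 20 → u; chars su.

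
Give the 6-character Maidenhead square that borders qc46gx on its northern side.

Latitude subsquare x = 23; +1 → 24, wraps to 0 = a, carry into square.
Latitude square 6; +1 → 7.
The longitude characters are unchanged.

QC47ga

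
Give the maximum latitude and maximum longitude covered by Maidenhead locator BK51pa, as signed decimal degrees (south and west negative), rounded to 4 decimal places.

11.0417, -148.6667

Field B=1, K=10: +1·20° lon, +10·10° lat → SW at lon -160°, lat 10°.
Square 5, 1: +5·2° lon, +1·1° lat → SW at lon -150°, lat 11°.
Subsquare p=15, a=0: +15·0.0833333° lon, +0·0.0416667° lat → SW at lon -148.75°, lat 11°.
Cell spans 0.0833333° lon × 0.0416667° lat. NE corner is SW corner plus one full cell.
latitude 11.0417, longitude -148.6667.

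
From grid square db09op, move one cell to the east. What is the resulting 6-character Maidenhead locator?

DB09pp

Longitude subsquare o = 14; +1 → 15 = p.
The latitude characters are unchanged.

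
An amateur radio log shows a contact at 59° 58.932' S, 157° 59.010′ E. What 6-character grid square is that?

Add 180° to longitude and 90° to latitude: 337.9835, 30.0178.
Field (20°×10°, letters A–R): lon ⌊337.9835/20⌋ = 16 → Q; lat ⌊30.0178/10⌋ = 3 → D.
Square (2°×1°, digits 0–9): lon ⌊17.9835/2⌋ = 8; lat ⌊0.0178/1⌋ = 0.
Subsquare (5′×2.5′, letters a–x): lon ⌊1.9835/0.0833333⌋ = 23 → x; lat ⌊0.0178/0.0416667⌋ = 0 → a.

QD80xa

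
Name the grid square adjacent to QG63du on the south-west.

QG63ct

Longitude subsquare d = 3; −1 → 2 = c.
Latitude subsquare u = 20; −1 → 19 = t.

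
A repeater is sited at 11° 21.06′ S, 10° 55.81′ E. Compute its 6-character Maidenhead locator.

Shift to the Maidenhead origin (180°W, 90°S): lon 190.9302, lat 78.6490.
Field (20°×10°, letters A–R): 190.9302/20 → 9 → J, 78.6490/10 → 7 → H; chars JH.
Square (2°×1°, digits 0–9): 10.9302/2 → 5, 8.6490/1 → 8; chars 58.
Subsquare (5′×2.5′, letters a–x): 0.9302/0.0833333 → 11 → l, 0.6490/0.0416667 → 15 → p; chars lp.

JH58lp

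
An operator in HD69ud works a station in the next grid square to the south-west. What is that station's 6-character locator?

Longitude subsquare u = 20; −1 → 19 = t.
Latitude subsquare d = 3; −1 → 2 = c.

HD69tc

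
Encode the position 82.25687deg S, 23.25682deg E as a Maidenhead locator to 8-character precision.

Shift to the Maidenhead origin (180°W, 90°S): lon 203.25682, lat 7.74313.
Field: lon ⌊203.25682/20⌋ = 10 → K; lat ⌊7.74313/10⌋ = 0 → A.
Square: lon ⌊3.25682/2⌋ = 1; lat ⌊7.74313/1⌋ = 7.
Subsquare: lon ⌊1.25682/0.0833333⌋ = 15 → p; lat ⌊0.74313/0.0416667⌋ = 17 → r.
Extended square: lon ⌊0.00682/0.00833333⌋ = 0; lat ⌊0.03480/0.00416667⌋ = 8.

KA17pr08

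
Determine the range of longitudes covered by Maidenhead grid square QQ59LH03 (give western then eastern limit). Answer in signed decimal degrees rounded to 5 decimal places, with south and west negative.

150.91667, 150.92500

Field Q=16, Q=16: +16·20° lon, +16·10° lat → SW at lon 140°, lat 70°.
Square 5, 9: +5·2° lon, +9·1° lat → SW at lon 150°, lat 79°.
Subsquare l=11, h=7: +11·0.0833333° lon, +7·0.0416667° lat → SW at lon 150.917°, lat 79.2917°.
Extended square 0, 3: +0·0.00833333° lon, +3·0.00416667° lat → SW at lon 150.917°, lat 79.3042°.
Cell spans 0.00833333° lon × 0.00416667° lat.
west 150.91667, east 150.92500.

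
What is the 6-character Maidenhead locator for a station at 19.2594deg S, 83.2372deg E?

NH10or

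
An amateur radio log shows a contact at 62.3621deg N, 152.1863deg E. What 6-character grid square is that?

QP62ci

Add 180° to longitude and 90° to latitude: 332.1863, 152.3621.
Field: 332.1863/20 → 16 → Q, 152.3621/10 → 15 → P; chars QP.
Square: 12.1863/2 → 6, 2.3621/1 → 2; chars 62.
Subsquare: 0.1863/0.0833333 → 2 → c, 0.3621/0.0416667 → 8 → i; chars ci.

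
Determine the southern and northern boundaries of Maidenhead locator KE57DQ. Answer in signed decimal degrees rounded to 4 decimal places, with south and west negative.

Field K=10, E=4: +10·20° lon, +4·10° lat → SW at lon 20°, lat -50°.
Square 5, 7: +5·2° lon, +7·1° lat → SW at lon 30°, lat -43°.
Subsquare d=3, q=16: +3·0.0833333° lon, +16·0.0416667° lat → SW at lon 30.25°, lat -42.3333°.
Cell spans 0.0833333° lon × 0.0416667° lat.
south -42.3333, north -42.2917.

-42.3333, -42.2917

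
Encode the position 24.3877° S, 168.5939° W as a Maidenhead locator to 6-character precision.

AG55qo

Add 180° to longitude and 90° to latitude: 11.4061, 65.6123.
Field (20°×10°, letters A–R): 11.4061/20 → 0 → A, 65.6123/10 → 6 → G; chars AG.
Square (2°×1°, digits 0–9): 11.4061/2 → 5, 5.6123/1 → 5; chars 55.
Subsquare (5′×2.5′, letters a–x): 1.4061/0.0833333 → 16 → q, 0.6123/0.0416667 → 14 → o; chars qo.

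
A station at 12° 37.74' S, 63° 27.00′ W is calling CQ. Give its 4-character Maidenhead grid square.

Offset from 180°W / 90°S: lon 116.55°, lat 77.37°.
Field: lon ⌊116.55/20⌋ = 5 → F; lat ⌊77.37/10⌋ = 7 → H.
Square: lon ⌊16.55/2⌋ = 8; lat ⌊7.37/1⌋ = 7.

FH87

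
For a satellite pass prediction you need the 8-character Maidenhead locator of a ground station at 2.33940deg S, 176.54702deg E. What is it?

RI87gp58

Offset from 180°W / 90°S: lon 356.54702°, lat 87.66060°.
Field (20°×10°, letters A–R): lon ⌊356.54702/20⌋ = 17 → R; lat ⌊87.66060/10⌋ = 8 → I.
Square (2°×1°, digits 0–9): lon ⌊16.54702/2⌋ = 8; lat ⌊7.66060/1⌋ = 7.
Subsquare (5′×2.5′, letters a–x): lon ⌊0.54702/0.0833333⌋ = 6 → g; lat ⌊0.66060/0.0416667⌋ = 15 → p.
Extended square (30″×15″, digits 0–9): lon ⌊0.04702/0.00833333⌋ = 5; lat ⌊0.03560/0.00416667⌋ = 8.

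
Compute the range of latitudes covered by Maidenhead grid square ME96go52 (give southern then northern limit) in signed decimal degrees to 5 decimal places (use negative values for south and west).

Field M=12, E=4: +12·20° lon, +4·10° lat → SW at lon 60°, lat -50°.
Square 9, 6: +9·2° lon, +6·1° lat → SW at lon 78°, lat -44°.
Subsquare g=6, o=14: +6·0.0833333° lon, +14·0.0416667° lat → SW at lon 78.5°, lat -43.4167°.
Extended square 5, 2: +5·0.00833333° lon, +2·0.00416667° lat → SW at lon 78.5417°, lat -43.4083°.
Cell spans 0.00833333° lon × 0.00416667° lat.
south -43.40833, north -43.40417.

-43.40833, -43.40417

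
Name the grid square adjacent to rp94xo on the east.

AP04ao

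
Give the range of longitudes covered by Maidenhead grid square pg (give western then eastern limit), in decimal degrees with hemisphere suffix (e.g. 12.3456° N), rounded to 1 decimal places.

120.0° E, 140.0° E

Field P=15, G=6: +15·20° lon, +6·10° lat → SW at lon 120°, lat -30°.
Cell spans 20° lon × 10° lat.
west 120.0° E, east 140.0° E.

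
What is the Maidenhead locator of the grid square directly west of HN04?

GN94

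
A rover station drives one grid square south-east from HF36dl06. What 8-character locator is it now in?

Longitude extended square 0; +1 → 1.
Latitude extended square 6; −1 → 5.

HF36dl15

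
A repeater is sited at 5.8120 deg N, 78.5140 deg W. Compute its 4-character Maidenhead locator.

Shift to the Maidenhead origin (180°W, 90°S): lon 101.49, lat 95.81.
Field: lon ⌊101.49/20⌋ = 5 → F; lat ⌊95.81/10⌋ = 9 → J.
Square: lon ⌊1.49/2⌋ = 0; lat ⌊5.81/1⌋ = 5.

FJ05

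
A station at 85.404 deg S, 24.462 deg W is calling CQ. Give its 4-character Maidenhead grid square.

HA74

Add 180° to longitude and 90° to latitude: 155.54, 4.60.
Field: 155.54/20 → 7 → H, 4.60/10 → 0 → A; chars HA.
Square: 15.54/2 → 7, 4.60/1 → 4; chars 74.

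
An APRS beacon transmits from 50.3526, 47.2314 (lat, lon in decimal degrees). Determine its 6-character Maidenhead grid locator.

LO30oi

Add 180° to longitude and 90° to latitude: 227.2314, 140.3526.
Field: lon ⌊227.2314/20⌋ = 11 → L; lat ⌊140.3526/10⌋ = 14 → O.
Square: lon ⌊7.2314/2⌋ = 3; lat ⌊0.3526/1⌋ = 0.
Subsquare: lon ⌊1.2314/0.0833333⌋ = 14 → o; lat ⌊0.3526/0.0416667⌋ = 8 → i.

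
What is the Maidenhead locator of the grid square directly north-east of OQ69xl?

OQ79am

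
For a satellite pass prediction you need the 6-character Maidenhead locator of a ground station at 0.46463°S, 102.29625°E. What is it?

Shift to the Maidenhead origin (180°W, 90°S): lon 282.2962, lat 89.5354.
Field: lon ⌊282.2962/20⌋ = 14 → O; lat ⌊89.5354/10⌋ = 8 → I.
Square: lon ⌊2.2962/2⌋ = 1; lat ⌊9.5354/1⌋ = 9.
Subsquare: lon ⌊0.2962/0.0833333⌋ = 3 → d; lat ⌊0.5354/0.0416667⌋ = 12 → m.

OI19dm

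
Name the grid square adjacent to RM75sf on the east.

RM75tf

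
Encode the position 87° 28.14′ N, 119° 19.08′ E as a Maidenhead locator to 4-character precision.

OR97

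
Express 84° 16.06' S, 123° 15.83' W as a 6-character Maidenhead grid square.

CA85ir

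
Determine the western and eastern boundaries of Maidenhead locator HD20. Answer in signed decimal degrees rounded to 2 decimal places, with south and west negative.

-36.00, -34.00

Field H=7, D=3: +7·20° lon, +3·10° lat → SW at lon -40°, lat -60°.
Square 2, 0: +2·2° lon, +0·1° lat → SW at lon -36°, lat -60°.
Cell spans 2° lon × 1° lat.
west -36.00, east -34.00.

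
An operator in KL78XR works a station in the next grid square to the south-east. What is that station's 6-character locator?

KL88aq

Longitude subsquare x = 23; +1 → 24, wraps to 0 = a, carry into square.
Longitude square 7; +1 → 8.
Latitude subsquare r = 17; −1 → 16 = q.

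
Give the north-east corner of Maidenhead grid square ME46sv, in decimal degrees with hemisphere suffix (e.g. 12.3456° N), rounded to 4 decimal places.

43.0833° S, 69.5833° E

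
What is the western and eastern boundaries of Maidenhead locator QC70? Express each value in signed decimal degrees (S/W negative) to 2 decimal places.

154.00, 156.00

Field Q=16, C=2: +16·20° lon, +2·10° lat → SW at lon 140°, lat -70°.
Square 7, 0: +7·2° lon, +0·1° lat → SW at lon 154°, lat -70°.
Cell spans 2° lon × 1° lat.
west 154.00, east 156.00.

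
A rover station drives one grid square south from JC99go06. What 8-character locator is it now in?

JC99go05

Latitude extended square 6; −1 → 5.
The longitude characters are unchanged.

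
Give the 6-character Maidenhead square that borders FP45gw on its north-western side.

FP45fx

Longitude subsquare g = 6; −1 → 5 = f.
Latitude subsquare w = 22; +1 → 23 = x.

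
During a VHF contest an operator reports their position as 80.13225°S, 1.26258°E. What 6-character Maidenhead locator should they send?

JA09pu

Offset from 180°W / 90°S: lon 181.2626°, lat 9.8678°.
Field: 181.2626/20 → 9 → J, 9.8678/10 → 0 → A; chars JA.
Square: 1.2626/2 → 0, 9.8678/1 → 9; chars 09.
Subsquare: 1.2626/0.0833333 → 15 → p, 0.8678/0.0416667 → 20 → u; chars pu.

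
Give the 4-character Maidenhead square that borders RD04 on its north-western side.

QD95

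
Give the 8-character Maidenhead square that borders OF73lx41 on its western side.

Longitude extended square 4; −1 → 3.
The latitude characters are unchanged.

OF73lx31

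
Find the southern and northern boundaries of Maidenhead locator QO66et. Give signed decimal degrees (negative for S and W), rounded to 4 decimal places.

Field Q=16, O=14: +16·20° lon, +14·10° lat → SW at lon 140°, lat 50°.
Square 6, 6: +6·2° lon, +6·1° lat → SW at lon 152°, lat 56°.
Subsquare e=4, t=19: +4·0.0833333° lon, +19·0.0416667° lat → SW at lon 152.333°, lat 56.7917°.
Cell spans 0.0833333° lon × 0.0416667° lat.
south 56.7917, north 56.8333.

56.7917, 56.8333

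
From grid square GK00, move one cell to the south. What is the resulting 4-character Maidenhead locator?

GJ09

Latitude square 0; −1 → -1, wraps to 9, carry into field.
Latitude field K = 10; −1 → 9 = J.
The longitude characters are unchanged.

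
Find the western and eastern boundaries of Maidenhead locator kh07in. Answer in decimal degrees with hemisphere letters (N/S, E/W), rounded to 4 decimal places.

20.6667° E, 20.7500° E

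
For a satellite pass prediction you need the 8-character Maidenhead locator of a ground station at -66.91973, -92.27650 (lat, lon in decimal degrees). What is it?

EC33ub69

Offset from 180°W / 90°S: lon 87.72350°, lat 23.08027°.
Field (20°×10°, letters A–R): 87.72350/20 → 4 → E, 23.08027/10 → 2 → C; chars EC.
Square (2°×1°, digits 0–9): 7.72350/2 → 3, 3.08027/1 → 3; chars 33.
Subsquare (5′×2.5′, letters a–x): 1.72350/0.0833333 → 20 → u, 0.08027/0.0416667 → 1 → b; chars ub.
Extended square (30″×15″, digits 0–9): 0.05683/0.00833333 → 6, 0.03860/0.00416667 → 9; chars 69.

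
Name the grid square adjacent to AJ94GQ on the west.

Longitude subsquare g = 6; −1 → 5 = f.
The latitude characters are unchanged.

AJ94fq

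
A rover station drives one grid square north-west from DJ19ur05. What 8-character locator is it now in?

Longitude extended square 0; −1 → -1, wraps to 9, carry into subsquare.
Longitude subsquare u = 20; −1 → 19 = t.
Latitude extended square 5; +1 → 6.

DJ19tr96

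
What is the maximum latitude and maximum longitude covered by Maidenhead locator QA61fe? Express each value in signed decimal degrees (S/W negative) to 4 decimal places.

Field Q=16, A=0: +16·20° lon, +0·10° lat → SW at lon 140°, lat -90°.
Square 6, 1: +6·2° lon, +1·1° lat → SW at lon 152°, lat -89°.
Subsquare f=5, e=4: +5·0.0833333° lon, +4·0.0416667° lat → SW at lon 152.417°, lat -88.8333°.
Cell spans 0.0833333° lon × 0.0416667° lat. NE corner is SW corner plus one full cell.
latitude -88.7917, longitude 152.5000.

-88.7917, 152.5000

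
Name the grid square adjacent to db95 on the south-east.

Longitude square 9; +1 → 10, wraps to 0, carry into field.
Longitude field D = 3; +1 → 4 = E.
Latitude square 5; −1 → 4.

EB04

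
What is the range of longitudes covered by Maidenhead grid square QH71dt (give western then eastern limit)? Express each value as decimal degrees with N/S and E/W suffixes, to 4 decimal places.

Field Q=16, H=7: +16·20° lon, +7·10° lat → SW at lon 140°, lat -20°.
Square 7, 1: +7·2° lon, +1·1° lat → SW at lon 154°, lat -19°.
Subsquare d=3, t=19: +3·0.0833333° lon, +19·0.0416667° lat → SW at lon 154.25°, lat -18.2083°.
Cell spans 0.0833333° lon × 0.0416667° lat.
west 154.2500° E, east 154.3333° E.

154.2500° E, 154.3333° E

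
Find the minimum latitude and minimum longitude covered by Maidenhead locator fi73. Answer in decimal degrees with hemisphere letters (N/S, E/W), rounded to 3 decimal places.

Field F=5, I=8: +5·20° lon, +8·10° lat → SW at lon -80°, lat -10°.
Square 7, 3: +7·2° lon, +3·1° lat → SW at lon -66°, lat -7°.
latitude 7.000° S, longitude 66.000° W.

7.000° S, 66.000° W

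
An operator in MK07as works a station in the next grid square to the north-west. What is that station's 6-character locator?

LK97xt

Longitude subsquare a = 0; −1 → -1, wraps to 23 = x, carry into square.
Longitude square 0; −1 → -1, wraps to 9, carry into field.
Longitude field M = 12; −1 → 11 = L.
Latitude subsquare s = 18; +1 → 19 = t.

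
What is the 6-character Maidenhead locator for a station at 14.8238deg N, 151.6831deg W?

BK44dt

Add 180° to longitude and 90° to latitude: 28.3169, 104.8238.
Field (20°×10°, letters A–R): 28.3169/20 → 1 → B, 104.8238/10 → 10 → K; chars BK.
Square (2°×1°, digits 0–9): 8.3169/2 → 4, 4.8238/1 → 4; chars 44.
Subsquare (5′×2.5′, letters a–x): 0.3169/0.0833333 → 3 → d, 0.8238/0.0416667 → 19 → t; chars dt.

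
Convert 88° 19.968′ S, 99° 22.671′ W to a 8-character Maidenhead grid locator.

Add 180° to longitude and 90° to latitude: 80.62215, 1.66720.
Field: 80.62215/20 → 4 → E, 1.66720/10 → 0 → A; chars EA.
Square: 0.62215/2 → 0, 1.66720/1 → 1; chars 01.
Subsquare: 0.62215/0.0833333 → 7 → h, 0.66720/0.0416667 → 16 → q; chars hq.
Extended square: 0.03882/0.00833333 → 4, 0.00053/0.00416667 → 0; chars 40.

EA01hq40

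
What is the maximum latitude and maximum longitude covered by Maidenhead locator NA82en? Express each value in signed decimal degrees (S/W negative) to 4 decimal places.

-87.4167, 96.4167

Field N=13, A=0: +13·20° lon, +0·10° lat → SW at lon 80°, lat -90°.
Square 8, 2: +8·2° lon, +2·1° lat → SW at lon 96°, lat -88°.
Subsquare e=4, n=13: +4·0.0833333° lon, +13·0.0416667° lat → SW at lon 96.3333°, lat -87.4583°.
Cell spans 0.0833333° lon × 0.0416667° lat. NE corner is SW corner plus one full cell.
latitude -87.4167, longitude 96.4167.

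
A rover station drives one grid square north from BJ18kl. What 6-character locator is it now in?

BJ18km

Latitude subsquare l = 11; +1 → 12 = m.
The longitude characters are unchanged.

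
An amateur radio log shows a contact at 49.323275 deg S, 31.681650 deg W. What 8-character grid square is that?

HE40dq82

Shift to the Maidenhead origin (180°W, 90°S): lon 148.31835, lat 40.67672.
Field: lon ⌊148.31835/20⌋ = 7 → H; lat ⌊40.67672/10⌋ = 4 → E.
Square: lon ⌊8.31835/2⌋ = 4; lat ⌊0.67672/1⌋ = 0.
Subsquare: lon ⌊0.31835/0.0833333⌋ = 3 → d; lat ⌊0.67672/0.0416667⌋ = 16 → q.
Extended square: lon ⌊0.06835/0.00833333⌋ = 8; lat ⌊0.01006/0.00416667⌋ = 2.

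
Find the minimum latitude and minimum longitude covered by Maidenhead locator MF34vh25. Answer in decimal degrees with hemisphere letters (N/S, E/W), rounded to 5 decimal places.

35.68750° S, 67.76667° E

Field M=12, F=5: +12·20° lon, +5·10° lat → SW at lon 60°, lat -40°.
Square 3, 4: +3·2° lon, +4·1° lat → SW at lon 66°, lat -36°.
Subsquare v=21, h=7: +21·0.0833333° lon, +7·0.0416667° lat → SW at lon 67.75°, lat -35.7083°.
Extended square 2, 5: +2·0.00833333° lon, +5·0.00416667° lat → SW at lon 67.7667°, lat -35.6875°.
latitude 35.68750° S, longitude 67.76667° E.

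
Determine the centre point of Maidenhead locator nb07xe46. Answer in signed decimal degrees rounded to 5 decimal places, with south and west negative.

Field N=13, B=1: +13·20° lon, +1·10° lat → SW at lon 80°, lat -80°.
Square 0, 7: +0·2° lon, +7·1° lat → SW at lon 80°, lat -73°.
Subsquare x=23, e=4: +23·0.0833333° lon, +4·0.0416667° lat → SW at lon 81.9167°, lat -72.8333°.
Extended square 4, 6: +4·0.00833333° lon, +6·0.00416667° lat → SW at lon 81.95°, lat -72.8083°.
Cell spans 0.00833333° lon × 0.00416667° lat. Centre is SW corner plus half of each.
latitude -72.80625, longitude 81.95417.

-72.80625, 81.95417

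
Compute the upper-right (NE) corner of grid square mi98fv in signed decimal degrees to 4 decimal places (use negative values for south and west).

Field M=12, I=8: +12·20° lon, +8·10° lat → SW at lon 60°, lat -10°.
Square 9, 8: +9·2° lon, +8·1° lat → SW at lon 78°, lat -2°.
Subsquare f=5, v=21: +5·0.0833333° lon, +21·0.0416667° lat → SW at lon 78.4167°, lat -1.125°.
Cell spans 0.0833333° lon × 0.0416667° lat. NE corner is SW corner plus one full cell.
latitude -1.0833, longitude 78.5000.

-1.0833, 78.5000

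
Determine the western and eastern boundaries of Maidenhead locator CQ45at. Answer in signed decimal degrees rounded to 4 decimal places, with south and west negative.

-132.0000, -131.9167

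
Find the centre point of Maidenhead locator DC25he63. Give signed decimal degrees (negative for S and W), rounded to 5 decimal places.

Field D=3, C=2: +3·20° lon, +2·10° lat → SW at lon -120°, lat -70°.
Square 2, 5: +2·2° lon, +5·1° lat → SW at lon -116°, lat -65°.
Subsquare h=7, e=4: +7·0.0833333° lon, +4·0.0416667° lat → SW at lon -115.417°, lat -64.8333°.
Extended square 6, 3: +6·0.00833333° lon, +3·0.00416667° lat → SW at lon -115.367°, lat -64.8208°.
Cell spans 0.00833333° lon × 0.00416667° lat. Centre is SW corner plus half of each.
latitude -64.81875, longitude -115.36250.

-64.81875, -115.36250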